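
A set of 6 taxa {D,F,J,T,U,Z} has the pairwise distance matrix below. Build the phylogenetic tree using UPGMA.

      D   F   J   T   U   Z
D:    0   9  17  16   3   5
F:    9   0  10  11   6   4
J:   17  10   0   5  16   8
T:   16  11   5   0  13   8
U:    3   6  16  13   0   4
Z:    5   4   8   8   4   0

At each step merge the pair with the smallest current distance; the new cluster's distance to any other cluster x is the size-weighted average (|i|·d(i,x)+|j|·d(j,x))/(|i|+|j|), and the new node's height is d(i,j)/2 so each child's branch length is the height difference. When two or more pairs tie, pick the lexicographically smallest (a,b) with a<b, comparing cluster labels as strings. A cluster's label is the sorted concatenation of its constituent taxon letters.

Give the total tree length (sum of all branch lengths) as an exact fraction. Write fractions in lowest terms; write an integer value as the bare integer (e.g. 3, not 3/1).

171/8

iteration 1: select D,U (d=3); attach at lengths (3/2, 3/2); label the merged cluster DU
  updated: d(DU,F)=15/2, d(DU,J)=33/2, d(DU,T)=29/2, d(DU,Z)=9/2
iteration 2: select F,Z (d=4); attach at lengths (2, 2); label the merged cluster FZ
  updated: d(DU,FZ)=6, d(FZ,J)=9, d(FZ,T)=19/2
iteration 3: select J,T (d=5); attach at lengths (5/2, 5/2); label the merged cluster JT
  updated: d(DU,JT)=31/2, d(FZ,JT)=37/4
iteration 4: select DU,FZ (d=6); attach at lengths (3/2, 1); label the merged cluster DFUZ
  updated: d(DFUZ,JT)=99/8
iteration 5: select DFUZ,JT (d=99/8); attach at lengths (51/16, 59/16); label the merged cluster DFJTUZ
final tree: (((D:3/2,U:3/2):3/2,(F:2,Z:2):1):51/16,(J:5/2,T:5/2):59/16)
total length: 171/8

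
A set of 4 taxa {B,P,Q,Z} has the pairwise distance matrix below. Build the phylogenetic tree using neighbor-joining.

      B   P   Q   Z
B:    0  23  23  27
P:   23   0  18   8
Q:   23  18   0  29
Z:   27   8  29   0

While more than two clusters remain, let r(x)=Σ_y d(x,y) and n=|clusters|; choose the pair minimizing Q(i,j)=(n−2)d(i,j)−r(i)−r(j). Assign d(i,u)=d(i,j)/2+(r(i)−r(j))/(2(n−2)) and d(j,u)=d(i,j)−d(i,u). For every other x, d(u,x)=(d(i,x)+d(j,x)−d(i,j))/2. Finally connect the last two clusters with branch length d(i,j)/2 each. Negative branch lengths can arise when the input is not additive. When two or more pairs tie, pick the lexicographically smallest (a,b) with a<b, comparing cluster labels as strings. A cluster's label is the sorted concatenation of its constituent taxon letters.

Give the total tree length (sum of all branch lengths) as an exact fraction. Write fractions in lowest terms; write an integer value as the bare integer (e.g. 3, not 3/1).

1. join B+Q (d=23, Q=-97) ⇒ BQ; edges |B|=49/4, |Q|=43/4
  updated: d(BQ,P)=9, d(BQ,Z)=33/2
2. join BQ+P (d=9, Q=-67/2) ⇒ BPQ; edges |BQ|=35/4, |P|=1/4
  updated: d(BPQ,Z)=31/4
3. join BPQ+Z (d=31/4) ⇒ BPQZ; edges |BPQ|=31/8, |Z|=31/8
final tree: (((B:49/4,Q:43/4):35/4,P:1/4):31/8,Z:31/8)
total length: 159/4

159/4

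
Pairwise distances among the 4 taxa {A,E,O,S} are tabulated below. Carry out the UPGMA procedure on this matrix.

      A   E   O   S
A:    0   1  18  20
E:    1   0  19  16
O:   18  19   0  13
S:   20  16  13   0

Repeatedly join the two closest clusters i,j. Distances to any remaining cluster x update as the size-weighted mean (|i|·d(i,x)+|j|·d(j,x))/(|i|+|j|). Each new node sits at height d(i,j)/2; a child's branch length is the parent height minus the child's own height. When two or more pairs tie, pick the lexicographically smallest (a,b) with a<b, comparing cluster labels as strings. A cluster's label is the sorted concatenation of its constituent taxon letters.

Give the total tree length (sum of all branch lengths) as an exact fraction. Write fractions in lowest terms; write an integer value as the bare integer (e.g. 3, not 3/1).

101/4

1. join A+E (d=1) ⇒ AE; edges |A|=1/2, |E|=1/2
  updated: d(AE,O)=37/2, d(AE,S)=18
2. join O+S (d=13) ⇒ OS; edges |O|=13/2, |S|=13/2
  updated: d(AE,OS)=73/4
3. join AE+OS (d=73/4) ⇒ AEOS; edges |AE|=69/8, |OS|=21/8
final tree: ((A:1/2,E:1/2):69/8,(O:13/2,S:13/2):21/8)
total length: 101/4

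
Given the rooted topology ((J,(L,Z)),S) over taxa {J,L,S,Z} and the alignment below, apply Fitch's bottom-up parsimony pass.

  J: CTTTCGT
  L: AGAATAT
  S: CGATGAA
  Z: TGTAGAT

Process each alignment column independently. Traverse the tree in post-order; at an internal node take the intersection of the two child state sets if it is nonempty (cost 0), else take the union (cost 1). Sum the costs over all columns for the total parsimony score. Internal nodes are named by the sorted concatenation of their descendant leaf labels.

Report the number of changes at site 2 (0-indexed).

2

[col 0] LZ: children L:{A}, Z:{T} ∪→ {A,T}; cost 1
[col 0] JLZ: children J:{C}, LZ:{A,T} ∪→ {A,C,T}; cost 1
[col 0] JLSZ: children JLZ:{A,C,T}, S:{C} ∩→ {C}; cost 0
[col 1] LZ: children L:{G}, Z:{G} ∩→ {G}; cost 0
[col 1] JLZ: children J:{T}, LZ:{G} ∪→ {G,T}; cost 1
[col 1] JLSZ: children JLZ:{G,T}, S:{G} ∩→ {G}; cost 0
[col 2] LZ: children L:{A}, Z:{T} ∪→ {A,T}; cost 1
[col 2] JLZ: children J:{T}, LZ:{A,T} ∩→ {T}; cost 0
[col 2] JLSZ: children JLZ:{T}, S:{A} ∪→ {A,T}; cost 1
[col 3] LZ: children L:{A}, Z:{A} ∩→ {A}; cost 0
[col 3] JLZ: children J:{T}, LZ:{A} ∪→ {A,T}; cost 1
[col 3] JLSZ: children JLZ:{A,T}, S:{T} ∩→ {T}; cost 0
[col 4] LZ: children L:{T}, Z:{G} ∪→ {G,T}; cost 1
[col 4] JLZ: children J:{C}, LZ:{G,T} ∪→ {C,G,T}; cost 1
[col 4] JLSZ: children JLZ:{C,G,T}, S:{G} ∩→ {G}; cost 0
[col 5] LZ: children L:{A}, Z:{A} ∩→ {A}; cost 0
[col 5] JLZ: children J:{G}, LZ:{A} ∪→ {A,G}; cost 1
[col 5] JLSZ: children JLZ:{A,G}, S:{A} ∩→ {A}; cost 0
[col 6] LZ: children L:{T}, Z:{T} ∩→ {T}; cost 0
[col 6] JLZ: children J:{T}, LZ:{T} ∩→ {T}; cost 0
[col 6] JLSZ: children JLZ:{T}, S:{A} ∪→ {A,T}; cost 1
per-site changes: [2, 1, 2, 1, 2, 1, 1]; total = 10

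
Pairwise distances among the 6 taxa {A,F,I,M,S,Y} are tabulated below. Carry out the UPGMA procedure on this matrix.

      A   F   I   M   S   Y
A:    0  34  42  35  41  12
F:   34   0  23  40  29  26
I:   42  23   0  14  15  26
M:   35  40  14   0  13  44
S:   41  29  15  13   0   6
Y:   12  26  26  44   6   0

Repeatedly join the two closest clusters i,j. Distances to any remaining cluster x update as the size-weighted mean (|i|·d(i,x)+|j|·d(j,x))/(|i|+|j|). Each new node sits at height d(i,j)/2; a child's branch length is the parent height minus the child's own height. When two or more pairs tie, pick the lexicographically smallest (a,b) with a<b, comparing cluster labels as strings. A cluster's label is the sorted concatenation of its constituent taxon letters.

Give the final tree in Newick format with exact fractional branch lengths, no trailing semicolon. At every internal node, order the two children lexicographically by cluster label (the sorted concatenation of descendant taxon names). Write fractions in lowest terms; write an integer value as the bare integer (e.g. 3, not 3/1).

(A:82/5,(F:59/4,((I:7,M:7):21/4,(S:3,Y:3):37/4):5/2):33/20)

1. join S+Y (d=6) ⇒ SY; edges |S|=3, |Y|=3
  updated: d(A,SY)=53/2, d(F,SY)=55/2, d(I,SY)=41/2, d(M,SY)=57/2
2. join I+M (d=14) ⇒ IM; edges |I|=7, |M|=7
  updated: d(A,IM)=77/2, d(F,IM)=63/2, d(IM,SY)=49/2
3. join IM+SY (d=49/2) ⇒ IMSY; edges |IM|=21/4, |SY|=37/4
  updated: d(A,IMSY)=65/2, d(F,IMSY)=59/2
4. join F+IMSY (d=59/2) ⇒ FIMSY; edges |F|=59/4, |IMSY|=5/2
  updated: d(A,FIMSY)=164/5
5. join A+FIMSY (d=164/5) ⇒ AFIMSY; edges |A|=82/5, |FIMSY|=33/20
final tree: (A:82/5,(F:59/4,((I:7,M:7):21/4,(S:3,Y:3):37/4):5/2):33/20)
total length: 349/5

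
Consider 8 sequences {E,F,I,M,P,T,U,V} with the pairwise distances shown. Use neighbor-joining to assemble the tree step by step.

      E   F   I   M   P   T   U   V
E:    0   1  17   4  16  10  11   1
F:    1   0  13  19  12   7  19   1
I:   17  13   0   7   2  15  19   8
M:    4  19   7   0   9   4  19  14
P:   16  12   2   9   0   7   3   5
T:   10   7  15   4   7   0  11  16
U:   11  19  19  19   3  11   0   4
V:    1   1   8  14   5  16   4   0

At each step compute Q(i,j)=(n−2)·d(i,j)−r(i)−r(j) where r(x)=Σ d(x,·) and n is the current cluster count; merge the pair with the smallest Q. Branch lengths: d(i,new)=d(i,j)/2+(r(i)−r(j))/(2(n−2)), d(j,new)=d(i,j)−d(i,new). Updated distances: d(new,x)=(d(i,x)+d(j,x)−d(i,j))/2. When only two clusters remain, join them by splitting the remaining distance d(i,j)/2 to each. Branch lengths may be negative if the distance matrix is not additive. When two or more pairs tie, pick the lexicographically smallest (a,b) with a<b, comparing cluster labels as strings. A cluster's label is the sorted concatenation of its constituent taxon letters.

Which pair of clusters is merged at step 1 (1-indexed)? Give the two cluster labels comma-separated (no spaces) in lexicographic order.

1. join E+F (d=1, Q=-126) ⇒ EF; edges |E|=-1/2, |F|=3/2
  updated: d(EF,I)=29/2, d(EF,M)=11, d(EF,P)=27/2, d(EF,T)=8, d(EF,U)=29/2, d(EF,V)=1/2
2. join EF+V (d=1/2, Q=-107) ⇒ EFV; edges |EF|=17/10, |V|=-6/5
  updated: d(EFV,I)=11, d(EFV,M)=49/4, d(EFV,P)=9, d(EFV,T)=47/4, d(EFV,U)=9
3. join M+T (d=4, Q=-84) ⇒ MT; edges |M|=37/16, |T|=27/16
  updated: d(EFV,MT)=10, d(I,MT)=9, d(MT,P)=6, d(MT,U)=13
4. join EFV+U (d=9, Q=-56) ⇒ EFUV; edges |EFV|=11/3, |U|=16/3
  updated: d(EFUV,I)=21/2, d(EFUV,MT)=7, d(EFUV,P)=3/2
5. join EFUV+MT (d=7, Q=-27) ⇒ EFMTUV; edges |EFUV|=11/4, |MT|=17/4
  updated: d(EFMTUV,I)=25/4, d(EFMTUV,P)=1/4
6. join EFMTUV+I (d=25/4, Q=-17/2) ⇒ EFIMTUV; edges |EFMTUV|=9/4, |I|=4
  updated: d(EFIMTUV,P)=-2
7. join EFIMTUV+P (d=-2) ⇒ EFIMPTUV; edges |EFIMTUV|=-1, |P|=-1
final tree: ((((((E:-1/2,F:3/2):17/10,V:-6/5):11/3,U:16/3):11/4,(M:37/16,T:27/16):17/4):9/4,I:4):-1,P:-1)
total length: 103/4

E,F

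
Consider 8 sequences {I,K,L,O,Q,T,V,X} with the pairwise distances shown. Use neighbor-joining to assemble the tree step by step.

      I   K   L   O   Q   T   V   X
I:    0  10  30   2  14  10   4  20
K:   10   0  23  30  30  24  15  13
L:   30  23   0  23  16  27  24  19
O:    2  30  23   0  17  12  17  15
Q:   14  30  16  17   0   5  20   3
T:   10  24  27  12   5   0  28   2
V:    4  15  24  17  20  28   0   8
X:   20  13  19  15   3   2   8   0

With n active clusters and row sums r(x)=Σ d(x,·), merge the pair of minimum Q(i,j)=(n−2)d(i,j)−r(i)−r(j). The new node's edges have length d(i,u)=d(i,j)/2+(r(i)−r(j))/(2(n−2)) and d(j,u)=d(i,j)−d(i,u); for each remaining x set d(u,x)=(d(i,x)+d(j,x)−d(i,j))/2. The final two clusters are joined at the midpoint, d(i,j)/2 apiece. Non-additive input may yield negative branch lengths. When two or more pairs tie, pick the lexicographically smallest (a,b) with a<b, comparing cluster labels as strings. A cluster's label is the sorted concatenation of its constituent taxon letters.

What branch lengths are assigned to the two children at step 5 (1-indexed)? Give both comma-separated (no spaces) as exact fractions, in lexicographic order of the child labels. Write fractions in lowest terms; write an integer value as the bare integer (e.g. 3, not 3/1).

step 1: merge (I,O) at d=2, Q=-194; branch lengths I→-7/6, O→19/6; new cluster IO
  updated: d(IO,K)=19, d(IO,L)=51/2, d(IO,Q)=29/2, d(IO,T)=10, d(IO,V)=19/2, d(IO,X)=33/2
step 2: merge (Q,T) at d=5, Q=-319/2; branch lengths Q→7/4, T→13/4; new cluster QT
  updated: d(IO,QT)=39/4, d(K,QT)=49/2, d(L,QT)=19, d(QT,V)=43/2, d(QT,X)=0
step 3: merge (QT,X) at d=0, Q=-525/4; branch lengths QT→73/32, X→-73/32; new cluster QTX
  updated: d(IO,QTX)=105/8, d(K,QTX)=75/4, d(L,QTX)=19, d(QTX,V)=59/4
step 4: merge (IO,V) at d=19/2, Q=-815/8; branch lengths IO→259/48, V→197/48; new cluster IOV
  updated: d(IOV,K)=49/4, d(IOV,L)=20, d(IOV,QTX)=147/16
step 5: merge (IOV,K) at d=49/4, Q=-1135/16; branch lengths IOV→191/64, K→593/64; new cluster IKOV
  updated: d(IKOV,L)=123/8, d(IKOV,QTX)=251/32
step 6: merge (IKOV,L) at d=123/8, Q=-1351/32; branch lengths IKOV→135/64, L→849/64; new cluster IKLOV
  updated: d(IKLOV,QTX)=367/64
step 7: merge (IKLOV,QTX) at d=367/64; branch lengths IKLOV→367/128, QTX→367/128; new cluster IKLOQTVX
final tree: (((((I:-7/6,O:19/6):259/48,V:197/48):191/64,K:593/64):135/64,L:849/64):367/128,((Q:7/4,T:13/4):73/32,X:-73/32):367/128)
total length: 3191/64

191/64,593/64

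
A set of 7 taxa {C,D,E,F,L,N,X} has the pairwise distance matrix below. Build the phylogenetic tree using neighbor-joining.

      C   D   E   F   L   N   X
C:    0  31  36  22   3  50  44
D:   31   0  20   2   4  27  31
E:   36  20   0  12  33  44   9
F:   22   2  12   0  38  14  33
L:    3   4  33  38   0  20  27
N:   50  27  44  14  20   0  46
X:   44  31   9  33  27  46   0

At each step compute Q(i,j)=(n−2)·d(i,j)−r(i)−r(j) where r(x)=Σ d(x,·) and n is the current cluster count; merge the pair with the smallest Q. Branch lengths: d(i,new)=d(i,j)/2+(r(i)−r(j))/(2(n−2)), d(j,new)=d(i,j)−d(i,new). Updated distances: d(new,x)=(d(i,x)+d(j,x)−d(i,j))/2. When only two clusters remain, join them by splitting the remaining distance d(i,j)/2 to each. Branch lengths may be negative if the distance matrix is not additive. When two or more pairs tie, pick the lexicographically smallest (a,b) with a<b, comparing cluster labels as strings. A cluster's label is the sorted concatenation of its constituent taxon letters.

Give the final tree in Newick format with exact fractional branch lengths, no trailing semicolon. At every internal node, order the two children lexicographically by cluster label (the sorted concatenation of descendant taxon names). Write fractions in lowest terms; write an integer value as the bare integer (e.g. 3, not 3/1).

((((C:63/8,L:-39/8):219/16,(E:9/10,X:81/10):245/16):41/16,D:23/16):97/32,(F:-7/4,N:63/4):97/32)

step 1: merge (E,X) at d=9, Q=-299; branch lengths E→9/10, X→81/10; new cluster EX
  updated: d(C,EX)=71/2, d(D,EX)=21, d(EX,F)=18, d(EX,L)=51/2, d(EX,N)=81/2
step 2: merge (C,L) at d=3, Q=-220; branch lengths C→63/8, L→-39/8; new cluster CL
  updated: d(CL,D)=16, d(CL,EX)=29, d(CL,F)=57/2, d(CL,N)=67/2
step 3: merge (F,N) at d=14, Q=-271/2; branch lengths F→-7/4, N→63/4; new cluster FN
  updated: d(CL,FN)=24, d(D,FN)=15/2, d(EX,FN)=89/4
step 4: merge (CL,EX) at d=29, Q=-333/4; branch lengths CL→219/16, EX→245/16; new cluster CELX
  updated: d(CELX,D)=4, d(CELX,FN)=69/8
step 5: merge (CELX,D) at d=4, Q=-161/8; branch lengths CELX→41/16, D→23/16; new cluster CDELX
  updated: d(CDELX,FN)=97/16
step 6: merge (CDELX,FN) at d=97/16; branch lengths CDELX→97/32, FN→97/32; new cluster CDEFLNX
final tree: ((((C:63/8,L:-39/8):219/16,(E:9/10,X:81/10):245/16):41/16,D:23/16):97/32,(F:-7/4,N:63/4):97/32)
total length: 1041/16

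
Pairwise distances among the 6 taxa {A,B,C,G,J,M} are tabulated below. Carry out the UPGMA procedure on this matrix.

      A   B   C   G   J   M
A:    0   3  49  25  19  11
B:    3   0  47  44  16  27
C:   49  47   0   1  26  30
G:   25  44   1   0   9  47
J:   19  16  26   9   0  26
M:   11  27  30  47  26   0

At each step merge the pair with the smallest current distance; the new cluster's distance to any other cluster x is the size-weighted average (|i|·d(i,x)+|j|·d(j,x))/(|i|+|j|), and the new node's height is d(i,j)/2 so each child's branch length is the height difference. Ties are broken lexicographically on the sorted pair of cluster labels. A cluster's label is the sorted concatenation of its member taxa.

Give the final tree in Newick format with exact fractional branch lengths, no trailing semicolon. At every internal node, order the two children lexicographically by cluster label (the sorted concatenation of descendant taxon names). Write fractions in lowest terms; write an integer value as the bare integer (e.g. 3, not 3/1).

((((A:3/2,B:3/2):29/4,J:35/4):23/12,M:32/3):319/48,(C:1/2,G:1/2):269/16)

iteration 1: select C,G (d=1); attach at lengths (1/2, 1/2); label the merged cluster CG
  updated: d(A,CG)=37, d(B,CG)=91/2, d(CG,J)=35/2, d(CG,M)=77/2
iteration 2: select A,B (d=3); attach at lengths (3/2, 3/2); label the merged cluster AB
  updated: d(AB,CG)=165/4, d(AB,J)=35/2, d(AB,M)=19
iteration 3: select AB,J (d=35/2); attach at lengths (29/4, 35/4); label the merged cluster ABJ
  updated: d(ABJ,CG)=100/3, d(ABJ,M)=64/3
iteration 4: select ABJ,M (d=64/3); attach at lengths (23/12, 32/3); label the merged cluster ABJM
  updated: d(ABJM,CG)=277/8
iteration 5: select ABJM,CG (d=277/8); attach at lengths (319/48, 269/16); label the merged cluster ABCGJM
final tree: ((((A:3/2,B:3/2):29/4,J:35/4):23/12,M:32/3):319/48,(C:1/2,G:1/2):269/16)
total length: 1345/24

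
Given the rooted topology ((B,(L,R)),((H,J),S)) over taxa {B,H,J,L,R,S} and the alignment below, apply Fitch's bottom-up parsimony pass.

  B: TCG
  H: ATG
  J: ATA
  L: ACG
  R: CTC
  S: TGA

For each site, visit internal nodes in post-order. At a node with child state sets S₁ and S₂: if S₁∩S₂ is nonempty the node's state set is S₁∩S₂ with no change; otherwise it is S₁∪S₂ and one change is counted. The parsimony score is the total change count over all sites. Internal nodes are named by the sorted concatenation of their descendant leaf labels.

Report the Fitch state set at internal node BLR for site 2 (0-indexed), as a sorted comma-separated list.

[col 0] LR: children L:{A}, R:{C} ∪→ {A,C}; cost 1
[col 0] BLR: children B:{T}, LR:{A,C} ∪→ {A,C,T}; cost 1
[col 0] HJ: children H:{A}, J:{A} ∩→ {A}; cost 0
[col 0] HJS: children HJ:{A}, S:{T} ∪→ {A,T}; cost 1
[col 0] BHJLRS: children BLR:{A,C,T}, HJS:{A,T} ∩→ {A,T}; cost 0
[col 1] LR: children L:{C}, R:{T} ∪→ {C,T}; cost 1
[col 1] BLR: children B:{C}, LR:{C,T} ∩→ {C}; cost 0
[col 1] HJ: children H:{T}, J:{T} ∩→ {T}; cost 0
[col 1] HJS: children HJ:{T}, S:{G} ∪→ {G,T}; cost 1
[col 1] BHJLRS: children BLR:{C}, HJS:{G,T} ∪→ {C,G,T}; cost 1
[col 2] LR: children L:{G}, R:{C} ∪→ {C,G}; cost 1
[col 2] BLR: children B:{G}, LR:{C,G} ∩→ {G}; cost 0
[col 2] HJ: children H:{G}, J:{A} ∪→ {A,G}; cost 1
[col 2] HJS: children HJ:{A,G}, S:{A} ∩→ {A}; cost 0
[col 2] BHJLRS: children BLR:{G}, HJS:{A} ∪→ {A,G}; cost 1
per-site changes: [3, 3, 3]; total = 9

G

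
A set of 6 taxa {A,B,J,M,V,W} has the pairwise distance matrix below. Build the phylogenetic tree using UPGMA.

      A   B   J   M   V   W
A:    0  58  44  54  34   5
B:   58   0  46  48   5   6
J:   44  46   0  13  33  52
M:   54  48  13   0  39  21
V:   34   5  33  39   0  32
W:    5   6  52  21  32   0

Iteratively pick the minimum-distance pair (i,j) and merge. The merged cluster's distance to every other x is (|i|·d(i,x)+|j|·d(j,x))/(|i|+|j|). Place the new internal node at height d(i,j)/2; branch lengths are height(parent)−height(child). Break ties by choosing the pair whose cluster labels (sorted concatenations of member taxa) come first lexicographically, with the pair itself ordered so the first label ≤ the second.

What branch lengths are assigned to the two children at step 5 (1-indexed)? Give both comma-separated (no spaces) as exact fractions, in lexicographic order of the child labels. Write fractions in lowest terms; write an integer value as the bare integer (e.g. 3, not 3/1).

77/16,233/16

1. join A+W (d=5) ⇒ AW; edges |A|=5/2, |W|=5/2
  updated: d(AW,B)=32, d(AW,J)=48, d(AW,M)=75/2, d(AW,V)=33
2. join B+V (d=5) ⇒ BV; edges |B|=5/2, |V|=5/2
  updated: d(AW,BV)=65/2, d(BV,J)=79/2, d(BV,M)=87/2
3. join J+M (d=13) ⇒ JM; edges |J|=13/2, |M|=13/2
  updated: d(AW,JM)=171/4, d(BV,JM)=83/2
4. join AW+BV (d=65/2) ⇒ ABVW; edges |AW|=55/4, |BV|=55/4
  updated: d(ABVW,JM)=337/8
5. join ABVW+JM (d=337/8) ⇒ ABJMVW; edges |ABVW|=77/16, |JM|=233/16
final tree: (((A:5/2,W:5/2):55/4,(B:5/2,V:5/2):55/4):77/16,(J:13/2,M:13/2):233/16)
total length: 559/8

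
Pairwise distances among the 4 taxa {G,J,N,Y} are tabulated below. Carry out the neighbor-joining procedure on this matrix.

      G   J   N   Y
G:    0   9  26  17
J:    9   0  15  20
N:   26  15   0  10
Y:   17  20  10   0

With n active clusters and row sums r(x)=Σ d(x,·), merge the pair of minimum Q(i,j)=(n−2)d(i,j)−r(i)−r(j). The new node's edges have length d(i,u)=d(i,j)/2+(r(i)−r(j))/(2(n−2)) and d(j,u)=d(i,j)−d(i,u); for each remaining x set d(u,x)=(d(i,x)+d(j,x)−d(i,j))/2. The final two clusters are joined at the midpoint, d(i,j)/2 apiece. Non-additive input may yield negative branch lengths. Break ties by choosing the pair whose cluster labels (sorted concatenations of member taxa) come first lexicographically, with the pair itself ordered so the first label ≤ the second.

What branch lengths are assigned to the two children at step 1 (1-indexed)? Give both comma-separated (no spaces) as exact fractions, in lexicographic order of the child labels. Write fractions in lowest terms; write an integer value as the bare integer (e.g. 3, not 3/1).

13/2,5/2

step 1: merge (G,J) at d=9, Q=-78; branch lengths G→13/2, J→5/2; new cluster GJ
  updated: d(GJ,N)=16, d(GJ,Y)=14
step 2: merge (GJ,N) at d=16, Q=-40; branch lengths GJ→10, N→6; new cluster GJN
  updated: d(GJN,Y)=4
step 3: merge (GJN,Y) at d=4; branch lengths GJN→2, Y→2; new cluster GJNY
final tree: (((G:13/2,J:5/2):10,N:6):2,Y:2)
total length: 29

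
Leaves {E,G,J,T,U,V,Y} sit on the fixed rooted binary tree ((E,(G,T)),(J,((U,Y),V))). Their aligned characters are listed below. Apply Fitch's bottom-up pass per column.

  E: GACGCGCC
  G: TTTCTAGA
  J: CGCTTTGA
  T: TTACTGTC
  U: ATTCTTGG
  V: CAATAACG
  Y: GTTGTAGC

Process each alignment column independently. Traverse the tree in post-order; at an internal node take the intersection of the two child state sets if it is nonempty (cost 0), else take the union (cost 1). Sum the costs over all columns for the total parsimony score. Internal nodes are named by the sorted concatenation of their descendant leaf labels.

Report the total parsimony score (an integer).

28

GT@0: {T} ∩ {T} = {T} (intersection, +0)
EGT@0: {G} ∪ {T} = {G,T} (union, +1)
UY@0: {A} ∪ {G} = {A,G} (union, +1)
UVY@0: {A,G} ∪ {C} = {A,C,G} (union, +1)
JUVY@0: {C} ∩ {A,C,G} = {C} (intersection, +0)
EGJTUVY@0: {G,T} ∪ {C} = {C,G,T} (union, +1)
GT@1: {T} ∩ {T} = {T} (intersection, +0)
EGT@1: {A} ∪ {T} = {A,T} (union, +1)
UY@1: {T} ∩ {T} = {T} (intersection, +0)
UVY@1: {T} ∪ {A} = {A,T} (union, +1)
JUVY@1: {G} ∪ {A,T} = {A,G,T} (union, +1)
EGJTUVY@1: {A,T} ∩ {A,G,T} = {A,T} (intersection, +0)
GT@2: {T} ∪ {A} = {A,T} (union, +1)
EGT@2: {C} ∪ {A,T} = {A,C,T} (union, +1)
UY@2: {T} ∩ {T} = {T} (intersection, +0)
UVY@2: {T} ∪ {A} = {A,T} (union, +1)
JUVY@2: {C} ∪ {A,T} = {A,C,T} (union, +1)
EGJTUVY@2: {A,C,T} ∩ {A,C,T} = {A,C,T} (intersection, +0)
GT@3: {C} ∩ {C} = {C} (intersection, +0)
EGT@3: {G} ∪ {C} = {C,G} (union, +1)
UY@3: {C} ∪ {G} = {C,G} (union, +1)
UVY@3: {C,G} ∪ {T} = {C,G,T} (union, +1)
JUVY@3: {T} ∩ {C,G,T} = {T} (intersection, +0)
EGJTUVY@3: {C,G} ∪ {T} = {C,G,T} (union, +1)
GT@4: {T} ∩ {T} = {T} (intersection, +0)
EGT@4: {C} ∪ {T} = {C,T} (union, +1)
UY@4: {T} ∩ {T} = {T} (intersection, +0)
UVY@4: {T} ∪ {A} = {A,T} (union, +1)
JUVY@4: {T} ∩ {A,T} = {T} (intersection, +0)
EGJTUVY@4: {C,T} ∩ {T} = {T} (intersection, +0)
GT@5: {A} ∪ {G} = {A,G} (union, +1)
EGT@5: {G} ∩ {A,G} = {G} (intersection, +0)
UY@5: {T} ∪ {A} = {A,T} (union, +1)
UVY@5: {A,T} ∩ {A} = {A} (intersection, +0)
JUVY@5: {T} ∪ {A} = {A,T} (union, +1)
EGJTUVY@5: {G} ∪ {A,T} = {A,G,T} (union, +1)
GT@6: {G} ∪ {T} = {G,T} (union, +1)
EGT@6: {C} ∪ {G,T} = {C,G,T} (union, +1)
UY@6: {G} ∩ {G} = {G} (intersection, +0)
UVY@6: {G} ∪ {C} = {C,G} (union, +1)
JUVY@6: {G} ∩ {C,G} = {G} (intersection, +0)
EGJTUVY@6: {C,G,T} ∩ {G} = {G} (intersection, +0)
GT@7: {A} ∪ {C} = {A,C} (union, +1)
EGT@7: {C} ∩ {A,C} = {C} (intersection, +0)
UY@7: {G} ∪ {C} = {C,G} (union, +1)
UVY@7: {C,G} ∩ {G} = {G} (intersection, +0)
JUVY@7: {A} ∪ {G} = {A,G} (union, +1)
EGJTUVY@7: {C} ∪ {A,G} = {A,C,G} (union, +1)
per-site changes: [4, 3, 4, 4, 2, 4, 3, 4]; total = 28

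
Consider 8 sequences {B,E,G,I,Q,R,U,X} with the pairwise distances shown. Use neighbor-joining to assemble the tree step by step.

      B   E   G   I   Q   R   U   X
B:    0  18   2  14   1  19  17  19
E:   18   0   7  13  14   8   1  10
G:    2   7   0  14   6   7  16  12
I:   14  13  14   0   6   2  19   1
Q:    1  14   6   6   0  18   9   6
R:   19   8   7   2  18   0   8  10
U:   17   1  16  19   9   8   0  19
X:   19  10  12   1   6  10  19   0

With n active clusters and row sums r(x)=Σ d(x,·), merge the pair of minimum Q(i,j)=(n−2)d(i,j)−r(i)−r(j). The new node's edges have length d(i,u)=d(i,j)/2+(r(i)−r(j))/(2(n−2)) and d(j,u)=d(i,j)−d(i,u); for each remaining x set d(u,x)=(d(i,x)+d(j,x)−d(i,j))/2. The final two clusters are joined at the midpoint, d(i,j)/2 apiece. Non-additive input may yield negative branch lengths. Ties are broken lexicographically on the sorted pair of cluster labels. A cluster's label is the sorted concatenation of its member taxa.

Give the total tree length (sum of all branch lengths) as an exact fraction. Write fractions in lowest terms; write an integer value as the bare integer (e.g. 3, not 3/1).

801/32

1. join E+U (d=1, Q=-154) ⇒ EU; edges |E|=-1, |U|=2
  updated: d(B,EU)=17, d(EU,G)=11, d(EU,I)=31/2, d(EU,Q)=11, d(EU,R)=15/2, d(EU,X)=14
2. join B+Q (d=1, Q=-115) ⇒ BQ; edges |B|=29/10, |Q|=-19/10
  updated: d(BQ,EU)=27/2, d(BQ,G)=7/2, d(BQ,I)=19/2, d(BQ,R)=18, d(BQ,X)=12
3. join BQ+G (d=7/2, Q=-90) ⇒ BGQ; edges |BQ|=23/8, |G|=5/8
  updated: d(BGQ,EU)=21/2, d(BGQ,I)=10, d(BGQ,R)=43/4, d(BGQ,X)=41/4
4. join I+X (d=1, Q=-243/4) ⇒ IX; edges |I|=-5/8, |X|=13/8
  updated: d(BGQ,IX)=77/8, d(EU,IX)=57/4, d(IX,R)=11/2
5. join BGQ+EU (d=21/2, Q=-337/8) ⇒ BEGQU; edges |BGQ|=157/32, |EU|=179/32
  updated: d(BEGQU,IX)=107/16, d(BEGQU,R)=31/8
6. join BEGQU+IX (d=107/16, Q=-257/16) ⇒ BEGIQUX; edges |BEGQU|=81/32, |IX|=133/32
  updated: d(BEGIQUX,R)=43/32
7. join BEGIQUX+R (d=43/32) ⇒ BEGIQRUX; edges |BEGIQUX|=43/64, |R|=43/64
final tree: (((((B:29/10,Q:-19/10):23/8,G:5/8):157/32,(E:-1,U:2):179/32):81/32,(I:-5/8,X:13/8):133/32):43/64,R:43/64)
total length: 801/32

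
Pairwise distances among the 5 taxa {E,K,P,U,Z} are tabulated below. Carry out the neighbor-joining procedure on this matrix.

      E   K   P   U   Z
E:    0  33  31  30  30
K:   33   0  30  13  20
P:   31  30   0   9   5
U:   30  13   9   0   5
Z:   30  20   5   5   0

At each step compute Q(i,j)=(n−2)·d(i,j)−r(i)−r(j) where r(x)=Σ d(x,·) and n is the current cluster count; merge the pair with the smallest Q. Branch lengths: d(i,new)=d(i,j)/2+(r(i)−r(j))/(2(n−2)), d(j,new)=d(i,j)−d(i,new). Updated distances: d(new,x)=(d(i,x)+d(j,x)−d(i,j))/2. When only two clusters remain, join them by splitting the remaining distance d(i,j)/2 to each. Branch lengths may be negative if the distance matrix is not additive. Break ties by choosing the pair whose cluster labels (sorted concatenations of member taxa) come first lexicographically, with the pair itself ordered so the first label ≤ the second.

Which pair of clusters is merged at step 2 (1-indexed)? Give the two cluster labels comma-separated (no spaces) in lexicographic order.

iteration 1: select E,K (d=33, Q=-121); attach at lengths (127/6, 71/6); label the merged cluster EK
  updated: d(EK,P)=14, d(EK,U)=5, d(EK,Z)=17/2
iteration 2: select EK,U (d=5, Q=-73/2); attach at lengths (37/8, 3/8); label the merged cluster EKU
  updated: d(EKU,P)=9, d(EKU,Z)=17/4
iteration 3: select EKU,P (d=9, Q=-73/4); attach at lengths (33/8, 39/8); label the merged cluster EKPU
  updated: d(EKPU,Z)=1/8
iteration 4: select EKPU,Z (d=1/8); attach at lengths (1/16, 1/16); label the merged cluster EKPUZ
final tree: ((((E:127/6,K:71/6):37/8,U:3/8):33/8,P:39/8):1/16,Z:1/16)
total length: 377/8

EK,U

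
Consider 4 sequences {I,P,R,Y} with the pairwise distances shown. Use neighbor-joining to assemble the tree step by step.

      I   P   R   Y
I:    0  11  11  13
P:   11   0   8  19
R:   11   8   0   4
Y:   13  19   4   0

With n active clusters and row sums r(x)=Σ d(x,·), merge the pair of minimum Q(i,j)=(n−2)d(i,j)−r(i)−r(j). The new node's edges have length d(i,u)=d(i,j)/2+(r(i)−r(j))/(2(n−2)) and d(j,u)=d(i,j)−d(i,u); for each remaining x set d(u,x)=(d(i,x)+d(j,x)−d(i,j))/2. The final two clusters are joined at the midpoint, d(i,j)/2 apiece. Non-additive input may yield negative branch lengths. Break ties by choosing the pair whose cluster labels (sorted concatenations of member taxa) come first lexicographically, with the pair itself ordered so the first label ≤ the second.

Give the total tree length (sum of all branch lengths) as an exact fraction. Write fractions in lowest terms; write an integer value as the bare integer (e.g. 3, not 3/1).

81/4

1. join I+P (d=11, Q=-51) ⇒ IP; edges |I|=19/4, |P|=25/4
  updated: d(IP,R)=4, d(IP,Y)=21/2
2. join IP+R (d=4, Q=-37/2) ⇒ IPR; edges |IP|=21/4, |R|=-5/4
  updated: d(IPR,Y)=21/4
3. join IPR+Y (d=21/4) ⇒ IPRY; edges |IPR|=21/8, |Y|=21/8
final tree: (((I:19/4,P:25/4):21/4,R:-5/4):21/8,Y:21/8)
total length: 81/4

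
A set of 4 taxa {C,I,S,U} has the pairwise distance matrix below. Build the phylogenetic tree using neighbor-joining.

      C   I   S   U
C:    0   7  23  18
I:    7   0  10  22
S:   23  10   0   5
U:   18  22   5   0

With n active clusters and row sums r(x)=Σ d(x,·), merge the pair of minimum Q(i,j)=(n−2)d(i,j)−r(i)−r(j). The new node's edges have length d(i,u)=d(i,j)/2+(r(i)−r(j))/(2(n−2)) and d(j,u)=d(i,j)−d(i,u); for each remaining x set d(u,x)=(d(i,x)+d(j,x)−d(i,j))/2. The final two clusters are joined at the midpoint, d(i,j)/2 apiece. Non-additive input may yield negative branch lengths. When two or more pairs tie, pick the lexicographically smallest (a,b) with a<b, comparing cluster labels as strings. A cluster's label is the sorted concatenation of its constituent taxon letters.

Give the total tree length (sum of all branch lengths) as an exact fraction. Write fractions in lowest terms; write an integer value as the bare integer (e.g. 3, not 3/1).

step 1: merge (C,I) at d=7, Q=-73; branch lengths C→23/4, I→5/4; new cluster CI
  updated: d(CI,S)=13, d(CI,U)=33/2
step 2: merge (CI,S) at d=13, Q=-69/2; branch lengths CI→49/4, S→3/4; new cluster CIS
  updated: d(CIS,U)=17/4
step 3: merge (CIS,U) at d=17/4; branch lengths CIS→17/8, U→17/8; new cluster CISU
final tree: (((C:23/4,I:5/4):49/4,S:3/4):17/8,U:17/8)
total length: 97/4

97/4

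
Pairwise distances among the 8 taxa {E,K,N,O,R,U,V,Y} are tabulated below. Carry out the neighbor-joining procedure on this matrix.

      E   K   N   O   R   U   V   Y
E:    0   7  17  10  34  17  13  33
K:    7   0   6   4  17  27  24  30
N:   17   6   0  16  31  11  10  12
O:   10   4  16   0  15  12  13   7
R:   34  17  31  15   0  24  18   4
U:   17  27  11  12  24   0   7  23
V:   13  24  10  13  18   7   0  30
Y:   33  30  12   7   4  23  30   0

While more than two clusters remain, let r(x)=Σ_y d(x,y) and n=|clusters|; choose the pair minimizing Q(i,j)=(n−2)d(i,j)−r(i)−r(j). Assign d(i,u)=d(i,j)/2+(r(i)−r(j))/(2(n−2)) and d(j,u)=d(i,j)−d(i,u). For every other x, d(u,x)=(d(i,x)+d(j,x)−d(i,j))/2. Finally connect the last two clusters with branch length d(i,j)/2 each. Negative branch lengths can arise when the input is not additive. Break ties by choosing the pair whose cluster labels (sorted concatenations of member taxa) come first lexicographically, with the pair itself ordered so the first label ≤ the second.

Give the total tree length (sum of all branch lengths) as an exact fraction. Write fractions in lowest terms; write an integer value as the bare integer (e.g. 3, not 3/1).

1. join R+Y (d=4, Q=-258) ⇒ RY; edges |R|=7/3, |Y|=5/3
  updated: d(E,RY)=63/2, d(K,RY)=43/2, d(N,RY)=39/2, d(O,RY)=9, d(RY,U)=43/2, d(RY,V)=22
2. join E+K (d=7, Q=-150) ⇒ EK; edges |E|=41/10, |K|=29/10
  updated: d(EK,N)=8, d(EK,O)=7/2, d(EK,RY)=23, d(EK,U)=37/2, d(EK,V)=15
3. join O+RY (d=9, Q=-225/2) ⇒ ORY; edges |O|=-11/16, |RY|=155/16
  updated: d(EK,ORY)=35/4, d(N,ORY)=53/4, d(ORY,U)=49/4, d(ORY,V)=13
4. join U+V (d=7, Q=-291/4) ⇒ UV; edges |U|=33/8, |V|=23/8
  updated: d(EK,UV)=53/4, d(N,UV)=7, d(ORY,UV)=73/8
5. join EK+ORY (d=35/4, Q=-349/8) ⇒ EKORY; edges |EK|=131/32, |ORY|=149/32
  updated: d(EKORY,N)=25/4, d(EKORY,UV)=109/16
6. join EKORY+N (d=25/4, Q=-321/16) ⇒ EKNORY; edges |EKORY|=97/32, |N|=103/32
  updated: d(EKNORY,UV)=121/32
7. join EKNORY+UV (d=121/32) ⇒ EKNORUVY; edges |EKNORY|=121/64, |UV|=121/64
final tree: ((((E:41/10,K:29/10):131/32,(O:-11/16,(R:7/3,Y:5/3):155/16):149/32):97/32,N:103/32):121/64,(U:33/8,V:23/8):121/64)
total length: 1465/32

1465/32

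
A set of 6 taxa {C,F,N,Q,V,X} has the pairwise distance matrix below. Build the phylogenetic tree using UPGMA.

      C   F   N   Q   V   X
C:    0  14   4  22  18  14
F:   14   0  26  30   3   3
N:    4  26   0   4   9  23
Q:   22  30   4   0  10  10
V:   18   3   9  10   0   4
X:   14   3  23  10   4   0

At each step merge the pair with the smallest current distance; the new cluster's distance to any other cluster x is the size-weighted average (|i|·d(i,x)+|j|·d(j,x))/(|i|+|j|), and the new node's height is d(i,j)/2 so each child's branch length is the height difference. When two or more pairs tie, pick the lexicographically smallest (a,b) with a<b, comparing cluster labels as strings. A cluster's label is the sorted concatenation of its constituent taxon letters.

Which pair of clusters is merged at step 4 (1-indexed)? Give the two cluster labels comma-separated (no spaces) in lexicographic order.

CN,Q

iteration 1: select F,V (d=3); attach at lengths (3/2, 3/2); label the merged cluster FV
  updated: d(C,FV)=16, d(FV,N)=35/2, d(FV,Q)=20, d(FV,X)=7/2
iteration 2: select FV,X (d=7/2); attach at lengths (1/4, 7/4); label the merged cluster FVX
  updated: d(C,FVX)=46/3, d(FVX,N)=58/3, d(FVX,Q)=50/3
iteration 3: select C,N (d=4); attach at lengths (2, 2); label the merged cluster CN
  updated: d(CN,FVX)=52/3, d(CN,Q)=13
iteration 4: select CN,Q (d=13); attach at lengths (9/2, 13/2); label the merged cluster CNQ
  updated: d(CNQ,FVX)=154/9
iteration 5: select CNQ,FVX (d=154/9); attach at lengths (37/18, 245/36); label the merged cluster CFNQVX
final tree: (((C:2,N:2):9/2,Q:13/2):37/18,((F:3/2,V:3/2):1/4,X:7/4):245/36)
total length: 1039/36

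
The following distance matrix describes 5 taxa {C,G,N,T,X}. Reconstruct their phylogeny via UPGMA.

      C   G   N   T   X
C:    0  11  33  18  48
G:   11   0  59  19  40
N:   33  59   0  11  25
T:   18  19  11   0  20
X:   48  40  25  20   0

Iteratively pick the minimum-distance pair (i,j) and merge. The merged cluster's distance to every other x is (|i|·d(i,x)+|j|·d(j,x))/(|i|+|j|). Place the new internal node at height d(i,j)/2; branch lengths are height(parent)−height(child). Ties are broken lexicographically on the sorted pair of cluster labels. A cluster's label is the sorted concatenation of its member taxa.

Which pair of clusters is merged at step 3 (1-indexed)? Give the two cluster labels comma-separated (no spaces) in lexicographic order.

iteration 1: select C,G (d=11); attach at lengths (11/2, 11/2); label the merged cluster CG
  updated: d(CG,N)=46, d(CG,T)=37/2, d(CG,X)=44
iteration 2: select N,T (d=11); attach at lengths (11/2, 11/2); label the merged cluster NT
  updated: d(CG,NT)=129/4, d(NT,X)=45/2
iteration 3: select NT,X (d=45/2); attach at lengths (23/4, 45/4); label the merged cluster NTX
  updated: d(CG,NTX)=217/6
iteration 4: select CG,NTX (d=217/6); attach at lengths (151/12, 41/6); label the merged cluster CGNTX
final tree: ((C:11/2,G:11/2):151/12,((N:11/2,T:11/2):23/4,X:45/4):41/6)
total length: 701/12

NT,X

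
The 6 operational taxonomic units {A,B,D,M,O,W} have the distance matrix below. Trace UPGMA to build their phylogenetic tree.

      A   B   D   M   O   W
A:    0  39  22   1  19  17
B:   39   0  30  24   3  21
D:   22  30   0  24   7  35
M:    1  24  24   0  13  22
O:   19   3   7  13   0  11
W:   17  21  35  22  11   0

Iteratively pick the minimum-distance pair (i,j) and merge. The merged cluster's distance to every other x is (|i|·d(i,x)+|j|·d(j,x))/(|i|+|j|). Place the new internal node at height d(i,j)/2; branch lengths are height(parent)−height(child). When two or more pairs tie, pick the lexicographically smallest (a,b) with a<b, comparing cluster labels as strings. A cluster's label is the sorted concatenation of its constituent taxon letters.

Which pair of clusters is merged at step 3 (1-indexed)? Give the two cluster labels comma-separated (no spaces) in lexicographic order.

BO,W

iteration 1: select A,M (d=1); attach at lengths (1/2, 1/2); label the merged cluster AM
  updated: d(AM,B)=63/2, d(AM,D)=23, d(AM,O)=16, d(AM,W)=39/2
iteration 2: select B,O (d=3); attach at lengths (3/2, 3/2); label the merged cluster BO
  updated: d(AM,BO)=95/4, d(BO,D)=37/2, d(BO,W)=16
iteration 3: select BO,W (d=16); attach at lengths (13/2, 8); label the merged cluster BOW
  updated: d(AM,BOW)=67/3, d(BOW,D)=24
iteration 4: select AM,BOW (d=67/3); attach at lengths (32/3, 19/6); label the merged cluster ABMOW
  updated: d(ABMOW,D)=118/5
iteration 5: select ABMOW,D (d=118/5); attach at lengths (19/30, 59/5); label the merged cluster ABDMOW
final tree: (((A:1/2,M:1/2):32/3,((B:3/2,O:3/2):13/2,W:8):19/6):19/30,D:59/5)
total length: 1343/30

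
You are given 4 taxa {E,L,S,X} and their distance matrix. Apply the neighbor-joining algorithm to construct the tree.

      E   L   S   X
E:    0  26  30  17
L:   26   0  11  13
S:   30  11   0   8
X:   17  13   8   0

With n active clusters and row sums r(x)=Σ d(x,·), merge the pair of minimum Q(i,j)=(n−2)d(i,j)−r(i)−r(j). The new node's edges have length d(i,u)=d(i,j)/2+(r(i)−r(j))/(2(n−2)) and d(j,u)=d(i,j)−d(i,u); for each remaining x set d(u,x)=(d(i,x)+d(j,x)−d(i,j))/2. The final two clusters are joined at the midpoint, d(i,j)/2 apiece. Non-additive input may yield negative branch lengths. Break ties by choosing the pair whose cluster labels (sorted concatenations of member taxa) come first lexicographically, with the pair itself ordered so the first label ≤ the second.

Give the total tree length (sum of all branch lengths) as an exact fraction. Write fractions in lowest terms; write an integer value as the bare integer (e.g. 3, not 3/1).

1. join E+X (d=17, Q=-77) ⇒ EX; edges |E|=69/4, |X|=-1/4
  updated: d(EX,L)=11, d(EX,S)=21/2
2. join EX+L (d=11, Q=-65/2) ⇒ ELX; edges |EX|=21/4, |L|=23/4
  updated: d(ELX,S)=21/4
3. join ELX+S (d=21/4) ⇒ ELSX; edges |ELX|=21/8, |S|=21/8
final tree: (((E:69/4,X:-1/4):21/4,L:23/4):21/8,S:21/8)
total length: 133/4

133/4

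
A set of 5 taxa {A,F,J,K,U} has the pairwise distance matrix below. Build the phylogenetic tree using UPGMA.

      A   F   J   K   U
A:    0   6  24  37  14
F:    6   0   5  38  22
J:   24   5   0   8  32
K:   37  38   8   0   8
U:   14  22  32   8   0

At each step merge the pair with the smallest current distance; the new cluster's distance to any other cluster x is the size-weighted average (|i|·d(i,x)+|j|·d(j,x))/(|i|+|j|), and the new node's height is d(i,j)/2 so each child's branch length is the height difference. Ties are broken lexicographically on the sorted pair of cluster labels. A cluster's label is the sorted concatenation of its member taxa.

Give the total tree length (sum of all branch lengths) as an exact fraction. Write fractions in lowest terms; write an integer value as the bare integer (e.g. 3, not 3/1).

1. join F+J (d=5) ⇒ FJ; edges |F|=5/2, |J|=5/2
  updated: d(A,FJ)=15, d(FJ,K)=23, d(FJ,U)=27
2. join K+U (d=8) ⇒ KU; edges |K|=4, |U|=4
  updated: d(A,KU)=51/2, d(FJ,KU)=25
3. join A+FJ (d=15) ⇒ AFJ; edges |A|=15/2, |FJ|=5
  updated: d(AFJ,KU)=151/6
4. join AFJ+KU (d=151/6) ⇒ AFJKU; edges |AFJ|=61/12, |KU|=103/12
final tree: ((A:15/2,(F:5/2,J:5/2):5):61/12,(K:4,U:4):103/12)
total length: 235/6

235/6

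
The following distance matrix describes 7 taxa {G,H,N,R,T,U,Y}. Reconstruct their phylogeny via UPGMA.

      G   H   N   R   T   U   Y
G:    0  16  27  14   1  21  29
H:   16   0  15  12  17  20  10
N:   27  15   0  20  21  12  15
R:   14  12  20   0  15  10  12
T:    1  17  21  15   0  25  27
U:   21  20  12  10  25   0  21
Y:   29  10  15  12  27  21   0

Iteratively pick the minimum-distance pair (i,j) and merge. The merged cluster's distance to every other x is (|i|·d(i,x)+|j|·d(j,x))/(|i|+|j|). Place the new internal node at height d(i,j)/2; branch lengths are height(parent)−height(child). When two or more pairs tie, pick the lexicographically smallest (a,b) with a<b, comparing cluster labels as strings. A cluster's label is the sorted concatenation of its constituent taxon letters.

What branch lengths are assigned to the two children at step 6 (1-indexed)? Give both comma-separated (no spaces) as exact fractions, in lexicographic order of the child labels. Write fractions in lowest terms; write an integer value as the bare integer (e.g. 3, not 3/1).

step 1: merge (G,T) at d=1; branch lengths G→1/2, T→1/2; new cluster GT
  updated: d(GT,H)=33/2, d(GT,N)=24, d(GT,R)=29/2, d(GT,U)=23, d(GT,Y)=28
step 2: merge (H,Y) at d=10; branch lengths H→5, Y→5; new cluster HY
  updated: d(GT,HY)=89/4, d(HY,N)=15, d(HY,R)=12, d(HY,U)=41/2
step 3: merge (R,U) at d=10; branch lengths R→5, U→5; new cluster RU
  updated: d(GT,RU)=75/4, d(HY,RU)=65/4, d(N,RU)=16
step 4: merge (HY,N) at d=15; branch lengths HY→5/2, N→15/2; new cluster HNY
  updated: d(GT,HNY)=137/6, d(HNY,RU)=97/6
step 5: merge (HNY,RU) at d=97/6; branch lengths HNY→7/12, RU→37/12; new cluster HNRUY
  updated: d(GT,HNRUY)=106/5
step 6: merge (GT,HNRUY) at d=106/5; branch lengths GT→101/10, HNRUY→151/60; new cluster GHNRTUY
final tree: ((G:1/2,T:1/2):101/10,(((H:5,Y:5):5/2,N:15/2):7/12,(R:5,U:5):37/12):151/60)
total length: 2837/60

101/10,151/60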